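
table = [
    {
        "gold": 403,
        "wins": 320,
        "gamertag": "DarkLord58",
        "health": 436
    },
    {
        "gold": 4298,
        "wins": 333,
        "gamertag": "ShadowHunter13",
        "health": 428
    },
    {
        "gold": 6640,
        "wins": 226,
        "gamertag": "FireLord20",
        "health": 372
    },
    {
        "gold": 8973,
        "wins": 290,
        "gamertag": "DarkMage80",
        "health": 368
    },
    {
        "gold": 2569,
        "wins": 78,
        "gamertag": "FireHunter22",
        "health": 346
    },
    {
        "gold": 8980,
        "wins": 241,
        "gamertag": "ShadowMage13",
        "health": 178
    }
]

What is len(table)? 6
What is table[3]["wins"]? 290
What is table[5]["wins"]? 241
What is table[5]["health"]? 178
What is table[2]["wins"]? 226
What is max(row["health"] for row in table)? 436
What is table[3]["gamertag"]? "DarkMage80"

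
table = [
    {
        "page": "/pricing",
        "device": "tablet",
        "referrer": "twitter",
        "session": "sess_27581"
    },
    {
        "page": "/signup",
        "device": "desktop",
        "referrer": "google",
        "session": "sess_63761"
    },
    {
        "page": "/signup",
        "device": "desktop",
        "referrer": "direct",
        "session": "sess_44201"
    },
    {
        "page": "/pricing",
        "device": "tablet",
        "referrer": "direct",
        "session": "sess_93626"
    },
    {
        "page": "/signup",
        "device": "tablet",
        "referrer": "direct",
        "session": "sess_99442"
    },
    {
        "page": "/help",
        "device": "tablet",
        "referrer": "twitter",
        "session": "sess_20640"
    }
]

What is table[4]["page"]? "/signup"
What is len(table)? 6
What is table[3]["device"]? "tablet"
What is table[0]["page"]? "/pricing"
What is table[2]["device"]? "desktop"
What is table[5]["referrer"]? "twitter"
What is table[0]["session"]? "sess_27581"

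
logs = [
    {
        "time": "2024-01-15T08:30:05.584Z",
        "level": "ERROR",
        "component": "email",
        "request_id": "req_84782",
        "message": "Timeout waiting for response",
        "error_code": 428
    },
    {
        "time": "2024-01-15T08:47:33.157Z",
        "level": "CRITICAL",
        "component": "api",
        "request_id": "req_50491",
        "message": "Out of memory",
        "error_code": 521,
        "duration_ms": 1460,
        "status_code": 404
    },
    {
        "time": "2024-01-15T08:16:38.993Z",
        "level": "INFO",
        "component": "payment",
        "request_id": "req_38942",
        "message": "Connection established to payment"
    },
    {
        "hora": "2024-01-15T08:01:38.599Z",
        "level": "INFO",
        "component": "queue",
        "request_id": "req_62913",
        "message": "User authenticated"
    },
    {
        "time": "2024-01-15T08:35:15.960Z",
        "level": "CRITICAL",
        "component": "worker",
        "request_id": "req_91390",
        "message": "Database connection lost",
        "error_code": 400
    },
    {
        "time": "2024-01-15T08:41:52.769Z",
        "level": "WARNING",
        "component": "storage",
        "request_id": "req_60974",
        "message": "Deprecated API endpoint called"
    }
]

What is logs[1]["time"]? "2024-01-15T08:47:33.157Z"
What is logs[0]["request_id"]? "req_84782"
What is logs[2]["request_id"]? "req_38942"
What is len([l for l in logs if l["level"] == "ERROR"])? 1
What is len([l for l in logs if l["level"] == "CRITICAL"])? 2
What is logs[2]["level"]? "INFO"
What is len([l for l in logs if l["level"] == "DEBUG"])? 0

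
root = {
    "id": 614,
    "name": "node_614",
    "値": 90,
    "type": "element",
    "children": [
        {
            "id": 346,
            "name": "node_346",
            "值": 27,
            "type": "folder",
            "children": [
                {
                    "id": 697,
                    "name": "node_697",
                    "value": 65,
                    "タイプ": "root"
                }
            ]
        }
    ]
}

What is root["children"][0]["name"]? "node_346"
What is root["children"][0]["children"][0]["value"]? 65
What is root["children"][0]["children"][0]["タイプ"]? "root"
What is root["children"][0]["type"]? "folder"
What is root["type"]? "element"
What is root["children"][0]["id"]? 346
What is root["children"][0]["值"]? 27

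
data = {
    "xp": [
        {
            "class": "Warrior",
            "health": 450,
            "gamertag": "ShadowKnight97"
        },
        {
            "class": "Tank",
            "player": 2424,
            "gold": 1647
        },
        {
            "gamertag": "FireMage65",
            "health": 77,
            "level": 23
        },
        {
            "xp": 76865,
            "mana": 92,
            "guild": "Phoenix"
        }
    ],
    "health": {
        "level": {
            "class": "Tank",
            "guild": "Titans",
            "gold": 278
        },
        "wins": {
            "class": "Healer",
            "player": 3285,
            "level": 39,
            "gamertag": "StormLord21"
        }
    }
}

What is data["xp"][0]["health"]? 450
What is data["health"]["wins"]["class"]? "Healer"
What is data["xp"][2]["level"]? 23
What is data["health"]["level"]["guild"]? "Titans"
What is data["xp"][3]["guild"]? "Phoenix"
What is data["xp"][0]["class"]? "Warrior"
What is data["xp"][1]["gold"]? 1647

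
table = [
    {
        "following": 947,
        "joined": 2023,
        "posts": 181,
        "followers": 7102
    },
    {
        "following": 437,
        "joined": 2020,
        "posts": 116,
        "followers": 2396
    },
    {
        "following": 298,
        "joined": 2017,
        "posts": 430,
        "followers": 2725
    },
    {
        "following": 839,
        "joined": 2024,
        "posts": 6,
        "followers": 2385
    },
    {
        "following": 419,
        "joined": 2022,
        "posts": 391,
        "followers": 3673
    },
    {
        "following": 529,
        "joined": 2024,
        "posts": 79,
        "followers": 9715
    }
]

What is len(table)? 6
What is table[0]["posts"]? 181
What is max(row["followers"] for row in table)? 9715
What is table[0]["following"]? 947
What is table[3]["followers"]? 2385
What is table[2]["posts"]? 430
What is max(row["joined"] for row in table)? 2024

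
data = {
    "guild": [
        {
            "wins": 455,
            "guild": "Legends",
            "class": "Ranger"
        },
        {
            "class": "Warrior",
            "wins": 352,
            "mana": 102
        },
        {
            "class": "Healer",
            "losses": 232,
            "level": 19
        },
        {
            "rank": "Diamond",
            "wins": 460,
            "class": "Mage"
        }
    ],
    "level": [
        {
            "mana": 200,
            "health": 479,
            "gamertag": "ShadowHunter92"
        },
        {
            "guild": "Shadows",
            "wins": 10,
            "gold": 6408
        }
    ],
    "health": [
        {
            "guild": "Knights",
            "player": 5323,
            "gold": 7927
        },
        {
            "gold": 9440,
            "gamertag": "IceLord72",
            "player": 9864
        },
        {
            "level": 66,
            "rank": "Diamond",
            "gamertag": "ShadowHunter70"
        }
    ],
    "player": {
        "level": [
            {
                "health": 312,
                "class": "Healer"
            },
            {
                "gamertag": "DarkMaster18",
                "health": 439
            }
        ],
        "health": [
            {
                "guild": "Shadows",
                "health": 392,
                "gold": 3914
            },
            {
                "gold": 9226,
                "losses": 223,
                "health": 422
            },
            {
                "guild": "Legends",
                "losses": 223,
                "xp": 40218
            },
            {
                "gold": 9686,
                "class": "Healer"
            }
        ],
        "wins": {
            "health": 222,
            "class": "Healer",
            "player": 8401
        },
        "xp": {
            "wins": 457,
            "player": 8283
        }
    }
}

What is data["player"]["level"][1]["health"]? 439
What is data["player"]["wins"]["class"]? "Healer"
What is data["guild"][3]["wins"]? 460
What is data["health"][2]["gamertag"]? "ShadowHunter70"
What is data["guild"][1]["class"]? "Warrior"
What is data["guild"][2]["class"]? "Healer"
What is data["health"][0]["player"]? 5323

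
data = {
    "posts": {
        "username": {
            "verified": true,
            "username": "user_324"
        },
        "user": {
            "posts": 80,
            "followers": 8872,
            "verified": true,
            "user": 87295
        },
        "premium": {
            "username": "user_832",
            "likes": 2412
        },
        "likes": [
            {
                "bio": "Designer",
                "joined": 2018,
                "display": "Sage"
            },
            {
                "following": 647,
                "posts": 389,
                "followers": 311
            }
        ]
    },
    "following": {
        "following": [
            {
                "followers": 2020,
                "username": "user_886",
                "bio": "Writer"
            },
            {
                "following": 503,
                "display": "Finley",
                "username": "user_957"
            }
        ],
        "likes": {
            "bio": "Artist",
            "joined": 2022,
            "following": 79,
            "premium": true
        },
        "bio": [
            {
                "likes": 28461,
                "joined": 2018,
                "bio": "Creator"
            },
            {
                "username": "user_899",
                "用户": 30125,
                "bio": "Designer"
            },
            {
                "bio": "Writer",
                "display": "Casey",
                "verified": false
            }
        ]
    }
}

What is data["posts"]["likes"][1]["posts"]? 389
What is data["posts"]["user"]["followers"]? 8872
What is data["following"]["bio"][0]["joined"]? 2018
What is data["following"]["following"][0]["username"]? "user_886"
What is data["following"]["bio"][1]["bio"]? "Designer"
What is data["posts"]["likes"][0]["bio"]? "Designer"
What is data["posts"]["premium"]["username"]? "user_832"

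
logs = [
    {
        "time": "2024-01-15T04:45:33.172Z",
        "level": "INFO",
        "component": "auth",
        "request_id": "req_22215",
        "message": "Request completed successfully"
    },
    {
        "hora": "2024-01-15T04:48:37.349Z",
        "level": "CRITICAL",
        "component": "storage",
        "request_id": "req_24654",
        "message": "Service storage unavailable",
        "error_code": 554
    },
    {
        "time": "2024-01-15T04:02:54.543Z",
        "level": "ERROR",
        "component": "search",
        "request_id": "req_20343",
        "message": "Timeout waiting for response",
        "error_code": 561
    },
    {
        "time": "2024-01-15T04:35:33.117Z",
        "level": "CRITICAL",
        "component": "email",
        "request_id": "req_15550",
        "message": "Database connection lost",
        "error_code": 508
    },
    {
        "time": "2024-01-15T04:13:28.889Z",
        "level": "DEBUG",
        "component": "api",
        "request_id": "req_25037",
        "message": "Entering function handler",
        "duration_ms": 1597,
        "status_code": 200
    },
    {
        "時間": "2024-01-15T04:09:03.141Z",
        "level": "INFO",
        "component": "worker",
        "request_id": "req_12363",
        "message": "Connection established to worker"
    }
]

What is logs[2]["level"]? "ERROR"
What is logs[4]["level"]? "DEBUG"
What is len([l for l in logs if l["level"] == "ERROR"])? 1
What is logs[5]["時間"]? "2024-01-15T04:09:03.141Z"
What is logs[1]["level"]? "CRITICAL"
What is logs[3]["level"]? "CRITICAL"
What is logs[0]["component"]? "auth"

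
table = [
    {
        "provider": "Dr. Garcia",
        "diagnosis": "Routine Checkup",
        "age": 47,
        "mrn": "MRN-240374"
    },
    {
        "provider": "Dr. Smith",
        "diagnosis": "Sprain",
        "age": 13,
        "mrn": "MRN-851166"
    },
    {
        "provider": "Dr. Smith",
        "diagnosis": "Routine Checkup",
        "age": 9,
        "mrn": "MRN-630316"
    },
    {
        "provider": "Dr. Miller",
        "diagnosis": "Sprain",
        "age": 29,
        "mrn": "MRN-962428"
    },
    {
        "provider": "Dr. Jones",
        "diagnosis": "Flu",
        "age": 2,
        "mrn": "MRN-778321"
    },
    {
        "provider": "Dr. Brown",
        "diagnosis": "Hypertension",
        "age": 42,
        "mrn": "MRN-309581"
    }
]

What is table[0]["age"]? 47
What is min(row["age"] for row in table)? 2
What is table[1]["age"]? 13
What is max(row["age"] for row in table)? 47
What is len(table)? 6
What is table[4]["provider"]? "Dr. Jones"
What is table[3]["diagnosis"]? "Sprain"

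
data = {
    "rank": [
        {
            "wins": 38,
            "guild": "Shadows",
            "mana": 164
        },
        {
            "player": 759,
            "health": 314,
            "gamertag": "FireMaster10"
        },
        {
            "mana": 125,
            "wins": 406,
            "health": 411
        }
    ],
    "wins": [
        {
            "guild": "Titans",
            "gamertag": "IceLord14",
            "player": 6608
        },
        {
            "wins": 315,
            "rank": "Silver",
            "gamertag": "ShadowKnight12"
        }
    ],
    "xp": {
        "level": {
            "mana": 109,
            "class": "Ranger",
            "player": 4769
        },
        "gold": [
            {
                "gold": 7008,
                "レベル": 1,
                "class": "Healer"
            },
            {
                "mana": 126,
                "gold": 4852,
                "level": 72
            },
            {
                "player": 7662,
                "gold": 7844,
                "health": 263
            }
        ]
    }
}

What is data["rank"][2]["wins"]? 406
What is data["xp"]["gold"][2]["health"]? 263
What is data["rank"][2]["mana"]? 125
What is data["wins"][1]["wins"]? 315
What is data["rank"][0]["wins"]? 38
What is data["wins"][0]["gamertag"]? "IceLord14"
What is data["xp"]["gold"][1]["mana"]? 126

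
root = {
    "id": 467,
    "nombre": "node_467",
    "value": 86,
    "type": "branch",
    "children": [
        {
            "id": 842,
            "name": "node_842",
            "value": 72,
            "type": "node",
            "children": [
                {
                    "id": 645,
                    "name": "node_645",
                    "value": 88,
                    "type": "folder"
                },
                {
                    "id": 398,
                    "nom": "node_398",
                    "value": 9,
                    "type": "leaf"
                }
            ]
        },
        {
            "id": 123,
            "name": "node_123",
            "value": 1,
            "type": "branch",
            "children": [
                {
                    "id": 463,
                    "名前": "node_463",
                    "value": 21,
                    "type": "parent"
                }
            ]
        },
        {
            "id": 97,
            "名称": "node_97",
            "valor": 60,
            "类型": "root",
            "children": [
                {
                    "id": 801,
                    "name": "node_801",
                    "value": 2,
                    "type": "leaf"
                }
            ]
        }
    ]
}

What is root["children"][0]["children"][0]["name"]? "node_645"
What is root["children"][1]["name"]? "node_123"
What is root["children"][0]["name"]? "node_842"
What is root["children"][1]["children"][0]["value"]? 21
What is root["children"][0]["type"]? "node"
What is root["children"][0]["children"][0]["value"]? 88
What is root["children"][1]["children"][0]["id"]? 463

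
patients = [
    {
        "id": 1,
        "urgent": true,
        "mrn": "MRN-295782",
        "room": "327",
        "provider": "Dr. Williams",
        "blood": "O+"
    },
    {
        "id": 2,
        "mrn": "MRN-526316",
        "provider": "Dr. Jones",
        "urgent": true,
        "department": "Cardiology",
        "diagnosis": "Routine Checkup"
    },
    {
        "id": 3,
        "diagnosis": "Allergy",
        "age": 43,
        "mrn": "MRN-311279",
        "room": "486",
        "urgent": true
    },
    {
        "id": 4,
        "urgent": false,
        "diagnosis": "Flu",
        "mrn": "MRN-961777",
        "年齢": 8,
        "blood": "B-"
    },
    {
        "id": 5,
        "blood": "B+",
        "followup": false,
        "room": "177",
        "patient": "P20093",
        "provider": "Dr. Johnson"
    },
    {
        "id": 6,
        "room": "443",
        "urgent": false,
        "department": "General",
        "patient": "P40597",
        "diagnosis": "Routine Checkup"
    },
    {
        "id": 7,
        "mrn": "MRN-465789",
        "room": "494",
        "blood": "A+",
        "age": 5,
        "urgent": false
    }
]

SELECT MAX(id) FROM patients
7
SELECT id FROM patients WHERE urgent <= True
[1, 2, 3, 4, 6, 7]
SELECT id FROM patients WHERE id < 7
[1, 2, 3, 4, 5, 6]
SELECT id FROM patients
[1, 2, 3, 4, 5, 6, 7]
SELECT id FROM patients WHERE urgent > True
[]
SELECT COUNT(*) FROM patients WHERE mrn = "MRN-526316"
1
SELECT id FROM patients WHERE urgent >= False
[1, 2, 3, 4, 6, 7]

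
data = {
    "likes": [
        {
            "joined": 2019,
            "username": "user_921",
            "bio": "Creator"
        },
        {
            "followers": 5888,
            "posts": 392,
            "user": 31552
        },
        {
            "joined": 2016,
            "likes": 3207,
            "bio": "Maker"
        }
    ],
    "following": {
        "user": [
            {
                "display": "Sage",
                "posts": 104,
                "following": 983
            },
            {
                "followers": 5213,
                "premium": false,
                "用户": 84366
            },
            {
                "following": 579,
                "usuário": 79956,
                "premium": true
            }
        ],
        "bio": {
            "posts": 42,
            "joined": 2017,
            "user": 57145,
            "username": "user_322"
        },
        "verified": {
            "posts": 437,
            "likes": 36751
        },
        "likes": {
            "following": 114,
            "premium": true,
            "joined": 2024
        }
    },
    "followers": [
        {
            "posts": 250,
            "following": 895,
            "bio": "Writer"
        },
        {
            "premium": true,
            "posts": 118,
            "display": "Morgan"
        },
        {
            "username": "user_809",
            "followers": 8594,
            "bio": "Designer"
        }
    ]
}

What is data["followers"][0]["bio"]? "Writer"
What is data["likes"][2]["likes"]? 3207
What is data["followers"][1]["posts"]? 118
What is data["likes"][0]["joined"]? 2019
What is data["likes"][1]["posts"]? 392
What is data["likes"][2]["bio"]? "Maker"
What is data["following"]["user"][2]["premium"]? True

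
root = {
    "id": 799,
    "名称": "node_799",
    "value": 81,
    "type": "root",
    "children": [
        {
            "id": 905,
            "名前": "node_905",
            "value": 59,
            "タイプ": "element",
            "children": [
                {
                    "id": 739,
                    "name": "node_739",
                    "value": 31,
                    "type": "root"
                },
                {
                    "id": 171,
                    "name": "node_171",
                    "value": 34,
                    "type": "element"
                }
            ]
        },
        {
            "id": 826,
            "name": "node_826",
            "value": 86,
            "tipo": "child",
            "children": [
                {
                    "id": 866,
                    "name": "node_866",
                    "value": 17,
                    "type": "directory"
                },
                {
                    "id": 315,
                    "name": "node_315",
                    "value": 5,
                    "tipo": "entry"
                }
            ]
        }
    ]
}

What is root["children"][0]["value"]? 59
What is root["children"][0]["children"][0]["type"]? "root"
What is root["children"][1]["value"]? 86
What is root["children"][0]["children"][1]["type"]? "element"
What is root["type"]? "root"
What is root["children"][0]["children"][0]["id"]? 739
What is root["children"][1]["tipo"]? "child"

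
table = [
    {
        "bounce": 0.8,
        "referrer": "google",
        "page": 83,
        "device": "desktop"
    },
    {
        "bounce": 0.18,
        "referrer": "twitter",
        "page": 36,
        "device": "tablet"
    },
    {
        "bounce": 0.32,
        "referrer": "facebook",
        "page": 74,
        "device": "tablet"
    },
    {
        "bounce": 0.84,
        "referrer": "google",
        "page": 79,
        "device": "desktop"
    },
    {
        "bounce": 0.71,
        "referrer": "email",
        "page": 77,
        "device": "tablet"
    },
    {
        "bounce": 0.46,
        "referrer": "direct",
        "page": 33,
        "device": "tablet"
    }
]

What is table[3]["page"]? 79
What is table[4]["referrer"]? "email"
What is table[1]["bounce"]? 0.18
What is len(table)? 6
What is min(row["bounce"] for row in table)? 0.18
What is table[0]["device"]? "desktop"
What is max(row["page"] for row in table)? 83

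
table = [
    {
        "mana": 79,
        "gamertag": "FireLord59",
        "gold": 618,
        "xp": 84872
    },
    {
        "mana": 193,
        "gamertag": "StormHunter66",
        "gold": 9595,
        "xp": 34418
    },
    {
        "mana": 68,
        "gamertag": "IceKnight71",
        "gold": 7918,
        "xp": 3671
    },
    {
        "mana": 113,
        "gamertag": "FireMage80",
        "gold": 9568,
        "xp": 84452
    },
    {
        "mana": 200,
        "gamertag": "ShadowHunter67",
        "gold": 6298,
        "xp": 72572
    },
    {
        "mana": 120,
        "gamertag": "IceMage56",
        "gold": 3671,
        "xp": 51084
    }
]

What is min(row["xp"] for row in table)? 3671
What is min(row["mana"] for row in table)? 68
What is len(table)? 6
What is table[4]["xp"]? 72572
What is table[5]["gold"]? 3671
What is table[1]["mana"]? 193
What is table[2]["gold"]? 7918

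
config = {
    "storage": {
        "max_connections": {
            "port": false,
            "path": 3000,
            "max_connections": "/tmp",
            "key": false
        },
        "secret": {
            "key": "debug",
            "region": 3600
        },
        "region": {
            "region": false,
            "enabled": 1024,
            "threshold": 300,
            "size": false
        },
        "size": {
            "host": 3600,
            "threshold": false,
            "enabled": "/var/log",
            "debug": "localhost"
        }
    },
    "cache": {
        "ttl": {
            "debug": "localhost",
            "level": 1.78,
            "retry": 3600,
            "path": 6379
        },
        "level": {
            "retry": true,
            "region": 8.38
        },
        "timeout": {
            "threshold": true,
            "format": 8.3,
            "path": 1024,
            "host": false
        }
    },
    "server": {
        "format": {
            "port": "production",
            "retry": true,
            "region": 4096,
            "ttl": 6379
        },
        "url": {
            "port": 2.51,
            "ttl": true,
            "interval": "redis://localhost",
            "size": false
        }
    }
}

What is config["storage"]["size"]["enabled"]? "/var/log"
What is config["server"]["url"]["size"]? False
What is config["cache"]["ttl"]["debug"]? "localhost"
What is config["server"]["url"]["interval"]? "redis://localhost"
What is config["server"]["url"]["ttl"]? True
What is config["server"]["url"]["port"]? 2.51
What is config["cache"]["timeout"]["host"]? False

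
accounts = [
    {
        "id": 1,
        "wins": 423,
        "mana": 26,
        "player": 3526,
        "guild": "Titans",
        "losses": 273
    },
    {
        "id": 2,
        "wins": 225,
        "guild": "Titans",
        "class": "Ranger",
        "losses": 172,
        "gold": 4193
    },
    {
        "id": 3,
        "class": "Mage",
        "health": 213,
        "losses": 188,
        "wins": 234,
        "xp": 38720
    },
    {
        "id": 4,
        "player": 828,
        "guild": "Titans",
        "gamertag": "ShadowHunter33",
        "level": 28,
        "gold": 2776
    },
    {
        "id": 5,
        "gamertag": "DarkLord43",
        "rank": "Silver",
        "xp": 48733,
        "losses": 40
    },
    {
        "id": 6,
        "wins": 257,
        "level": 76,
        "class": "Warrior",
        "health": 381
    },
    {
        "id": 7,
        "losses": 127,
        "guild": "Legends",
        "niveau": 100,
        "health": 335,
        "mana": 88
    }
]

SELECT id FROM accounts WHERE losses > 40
[1, 2, 3, 7]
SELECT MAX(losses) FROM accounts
273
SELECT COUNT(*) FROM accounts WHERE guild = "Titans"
3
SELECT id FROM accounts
[1, 2, 3, 4, 5, 6, 7]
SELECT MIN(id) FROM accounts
1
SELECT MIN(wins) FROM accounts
225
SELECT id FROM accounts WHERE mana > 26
[7]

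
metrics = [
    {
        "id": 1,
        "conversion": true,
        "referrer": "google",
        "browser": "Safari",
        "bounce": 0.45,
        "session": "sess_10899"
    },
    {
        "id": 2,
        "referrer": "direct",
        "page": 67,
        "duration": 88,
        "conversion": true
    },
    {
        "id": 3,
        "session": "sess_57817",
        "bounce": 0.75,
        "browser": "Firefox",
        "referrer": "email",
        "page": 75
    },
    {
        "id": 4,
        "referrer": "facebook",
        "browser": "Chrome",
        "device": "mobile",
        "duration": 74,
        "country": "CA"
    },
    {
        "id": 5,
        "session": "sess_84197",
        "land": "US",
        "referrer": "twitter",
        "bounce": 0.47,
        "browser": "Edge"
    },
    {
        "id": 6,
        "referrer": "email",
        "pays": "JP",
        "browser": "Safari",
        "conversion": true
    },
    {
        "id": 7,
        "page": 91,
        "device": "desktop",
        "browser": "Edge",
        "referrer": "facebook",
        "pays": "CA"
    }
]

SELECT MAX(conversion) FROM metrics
True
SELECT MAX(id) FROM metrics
7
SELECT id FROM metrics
[1, 2, 3, 4, 5, 6, 7]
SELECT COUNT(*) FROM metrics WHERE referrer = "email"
2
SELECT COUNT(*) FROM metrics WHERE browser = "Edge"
2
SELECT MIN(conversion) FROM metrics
True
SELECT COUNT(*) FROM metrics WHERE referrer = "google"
1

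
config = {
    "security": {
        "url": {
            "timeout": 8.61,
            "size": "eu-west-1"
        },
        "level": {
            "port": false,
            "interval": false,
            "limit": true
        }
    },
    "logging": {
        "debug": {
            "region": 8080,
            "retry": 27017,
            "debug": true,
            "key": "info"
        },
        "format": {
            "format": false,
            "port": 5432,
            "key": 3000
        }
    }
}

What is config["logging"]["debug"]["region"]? 8080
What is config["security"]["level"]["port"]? False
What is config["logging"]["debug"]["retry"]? 27017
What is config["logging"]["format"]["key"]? 3000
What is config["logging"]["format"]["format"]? False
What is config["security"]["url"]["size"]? "eu-west-1"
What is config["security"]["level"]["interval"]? False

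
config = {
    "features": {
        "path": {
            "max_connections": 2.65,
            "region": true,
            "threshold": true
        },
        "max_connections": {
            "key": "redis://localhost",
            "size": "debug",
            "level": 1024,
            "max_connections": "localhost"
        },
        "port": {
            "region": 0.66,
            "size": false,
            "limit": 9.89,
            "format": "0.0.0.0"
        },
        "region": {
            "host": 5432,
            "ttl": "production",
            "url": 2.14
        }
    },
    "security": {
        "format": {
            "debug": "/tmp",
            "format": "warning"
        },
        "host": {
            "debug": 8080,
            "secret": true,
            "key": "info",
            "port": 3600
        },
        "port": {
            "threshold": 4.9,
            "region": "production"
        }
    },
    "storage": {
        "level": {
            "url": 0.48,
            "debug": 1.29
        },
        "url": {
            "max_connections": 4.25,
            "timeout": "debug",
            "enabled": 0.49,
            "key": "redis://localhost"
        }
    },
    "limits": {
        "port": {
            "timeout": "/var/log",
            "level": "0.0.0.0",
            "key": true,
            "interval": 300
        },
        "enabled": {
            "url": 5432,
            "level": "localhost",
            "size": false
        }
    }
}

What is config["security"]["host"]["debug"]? 8080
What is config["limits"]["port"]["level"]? "0.0.0.0"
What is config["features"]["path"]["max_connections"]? 2.65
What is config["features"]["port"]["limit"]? 9.89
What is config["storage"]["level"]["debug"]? 1.29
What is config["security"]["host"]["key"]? "info"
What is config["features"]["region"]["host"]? 5432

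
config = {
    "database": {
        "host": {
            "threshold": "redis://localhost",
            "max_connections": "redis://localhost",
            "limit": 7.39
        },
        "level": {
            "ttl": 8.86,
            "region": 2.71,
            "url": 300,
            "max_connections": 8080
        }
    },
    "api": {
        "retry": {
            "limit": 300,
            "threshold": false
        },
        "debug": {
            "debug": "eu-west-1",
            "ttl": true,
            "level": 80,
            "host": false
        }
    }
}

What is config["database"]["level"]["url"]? 300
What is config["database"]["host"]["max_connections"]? "redis://localhost"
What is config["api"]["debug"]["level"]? 80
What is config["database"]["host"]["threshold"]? "redis://localhost"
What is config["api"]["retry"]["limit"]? 300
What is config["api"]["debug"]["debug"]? "eu-west-1"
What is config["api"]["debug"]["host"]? False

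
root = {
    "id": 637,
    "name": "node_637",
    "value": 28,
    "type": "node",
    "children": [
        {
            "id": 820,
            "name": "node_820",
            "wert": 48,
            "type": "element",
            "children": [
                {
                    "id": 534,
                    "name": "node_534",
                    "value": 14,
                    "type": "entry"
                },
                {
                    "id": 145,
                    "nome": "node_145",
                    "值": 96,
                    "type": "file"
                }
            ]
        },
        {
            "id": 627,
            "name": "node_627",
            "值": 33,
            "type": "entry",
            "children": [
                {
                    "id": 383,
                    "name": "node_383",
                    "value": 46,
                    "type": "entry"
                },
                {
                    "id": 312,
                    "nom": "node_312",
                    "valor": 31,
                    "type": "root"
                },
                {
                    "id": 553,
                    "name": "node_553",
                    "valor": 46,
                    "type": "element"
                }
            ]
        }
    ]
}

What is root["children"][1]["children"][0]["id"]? 383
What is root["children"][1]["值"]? 33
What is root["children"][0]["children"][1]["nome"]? "node_145"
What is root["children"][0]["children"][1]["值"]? 96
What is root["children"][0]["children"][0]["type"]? "entry"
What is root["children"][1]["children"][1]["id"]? 312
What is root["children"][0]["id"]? 820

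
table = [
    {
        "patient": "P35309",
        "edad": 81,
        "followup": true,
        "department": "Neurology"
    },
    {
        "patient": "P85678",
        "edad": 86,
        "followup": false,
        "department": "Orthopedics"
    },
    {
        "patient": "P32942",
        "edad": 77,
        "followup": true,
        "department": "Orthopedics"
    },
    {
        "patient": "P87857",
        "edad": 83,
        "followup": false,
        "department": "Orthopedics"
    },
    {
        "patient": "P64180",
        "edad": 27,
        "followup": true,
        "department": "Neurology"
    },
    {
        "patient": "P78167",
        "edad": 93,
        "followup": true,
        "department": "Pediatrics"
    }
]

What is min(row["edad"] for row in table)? 27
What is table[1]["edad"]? 86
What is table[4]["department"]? "Neurology"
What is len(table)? 6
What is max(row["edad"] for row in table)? 93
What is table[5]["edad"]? 93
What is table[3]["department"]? "Orthopedics"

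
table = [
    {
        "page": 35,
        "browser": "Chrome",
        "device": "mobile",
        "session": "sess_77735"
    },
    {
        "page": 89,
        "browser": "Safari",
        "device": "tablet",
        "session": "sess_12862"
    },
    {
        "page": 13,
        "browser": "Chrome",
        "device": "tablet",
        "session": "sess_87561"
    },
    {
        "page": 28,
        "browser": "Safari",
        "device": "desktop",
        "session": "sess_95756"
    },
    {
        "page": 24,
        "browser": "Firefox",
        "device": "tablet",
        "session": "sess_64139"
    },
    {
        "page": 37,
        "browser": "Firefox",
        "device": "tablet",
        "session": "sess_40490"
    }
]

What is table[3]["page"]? 28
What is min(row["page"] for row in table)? 13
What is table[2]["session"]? "sess_87561"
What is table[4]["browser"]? "Firefox"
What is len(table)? 6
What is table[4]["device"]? "tablet"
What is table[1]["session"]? "sess_12862"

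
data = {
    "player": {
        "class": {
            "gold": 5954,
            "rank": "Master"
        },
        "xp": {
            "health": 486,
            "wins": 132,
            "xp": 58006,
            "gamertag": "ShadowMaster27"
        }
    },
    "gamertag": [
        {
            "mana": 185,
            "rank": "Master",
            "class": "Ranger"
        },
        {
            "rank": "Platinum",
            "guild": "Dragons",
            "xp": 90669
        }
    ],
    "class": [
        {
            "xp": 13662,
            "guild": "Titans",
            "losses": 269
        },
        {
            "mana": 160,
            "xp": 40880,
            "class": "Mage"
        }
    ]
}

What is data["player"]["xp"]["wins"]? 132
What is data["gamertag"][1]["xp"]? 90669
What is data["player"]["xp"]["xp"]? 58006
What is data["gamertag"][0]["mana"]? 185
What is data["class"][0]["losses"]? 269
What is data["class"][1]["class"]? "Mage"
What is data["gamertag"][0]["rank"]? "Master"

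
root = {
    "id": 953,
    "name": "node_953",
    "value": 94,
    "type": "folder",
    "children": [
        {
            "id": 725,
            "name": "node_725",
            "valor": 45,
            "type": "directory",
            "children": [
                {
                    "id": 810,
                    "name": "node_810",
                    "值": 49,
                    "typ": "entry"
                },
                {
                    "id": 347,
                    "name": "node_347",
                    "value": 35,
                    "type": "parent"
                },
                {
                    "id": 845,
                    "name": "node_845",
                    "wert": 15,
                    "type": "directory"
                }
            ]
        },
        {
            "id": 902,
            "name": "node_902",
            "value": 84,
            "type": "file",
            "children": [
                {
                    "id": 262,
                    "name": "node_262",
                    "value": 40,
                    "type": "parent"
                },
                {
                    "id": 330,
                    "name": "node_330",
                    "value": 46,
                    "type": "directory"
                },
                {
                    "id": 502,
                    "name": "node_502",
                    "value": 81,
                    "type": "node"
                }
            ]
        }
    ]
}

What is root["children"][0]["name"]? "node_725"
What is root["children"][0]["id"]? 725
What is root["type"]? "folder"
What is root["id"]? 953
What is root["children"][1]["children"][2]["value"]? 81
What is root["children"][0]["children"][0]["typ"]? "entry"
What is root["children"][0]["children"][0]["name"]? "node_810"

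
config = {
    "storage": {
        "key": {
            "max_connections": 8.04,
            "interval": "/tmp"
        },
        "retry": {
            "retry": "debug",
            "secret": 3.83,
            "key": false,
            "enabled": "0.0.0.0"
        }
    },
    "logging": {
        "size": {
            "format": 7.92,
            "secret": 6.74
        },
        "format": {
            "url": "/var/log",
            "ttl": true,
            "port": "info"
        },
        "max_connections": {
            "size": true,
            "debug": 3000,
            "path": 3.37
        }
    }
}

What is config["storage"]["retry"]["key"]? False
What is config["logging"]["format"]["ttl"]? True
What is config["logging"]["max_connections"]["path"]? 3.37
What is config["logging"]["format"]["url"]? "/var/log"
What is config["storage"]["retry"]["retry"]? "debug"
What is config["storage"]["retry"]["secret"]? 3.83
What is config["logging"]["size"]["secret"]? 6.74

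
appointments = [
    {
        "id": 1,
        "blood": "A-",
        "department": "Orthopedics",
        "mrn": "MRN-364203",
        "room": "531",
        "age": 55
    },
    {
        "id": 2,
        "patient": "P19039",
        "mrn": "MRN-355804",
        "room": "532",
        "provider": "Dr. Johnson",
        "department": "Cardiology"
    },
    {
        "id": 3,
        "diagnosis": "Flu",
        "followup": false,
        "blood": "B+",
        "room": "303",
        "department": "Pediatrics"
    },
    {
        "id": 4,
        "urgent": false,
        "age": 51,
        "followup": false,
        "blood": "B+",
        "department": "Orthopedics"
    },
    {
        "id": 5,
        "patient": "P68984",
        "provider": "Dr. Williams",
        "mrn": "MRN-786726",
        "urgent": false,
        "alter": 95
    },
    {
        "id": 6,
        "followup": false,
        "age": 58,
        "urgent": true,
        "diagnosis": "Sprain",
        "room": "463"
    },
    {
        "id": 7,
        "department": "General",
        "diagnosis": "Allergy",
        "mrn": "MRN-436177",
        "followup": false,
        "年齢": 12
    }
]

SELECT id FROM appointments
[1, 2, 3, 4, 5, 6, 7]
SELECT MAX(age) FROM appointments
58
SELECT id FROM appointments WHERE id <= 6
[1, 2, 3, 4, 5, 6]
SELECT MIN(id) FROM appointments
1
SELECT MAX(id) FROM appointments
7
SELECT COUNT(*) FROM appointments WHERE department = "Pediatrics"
1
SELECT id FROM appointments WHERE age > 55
[6]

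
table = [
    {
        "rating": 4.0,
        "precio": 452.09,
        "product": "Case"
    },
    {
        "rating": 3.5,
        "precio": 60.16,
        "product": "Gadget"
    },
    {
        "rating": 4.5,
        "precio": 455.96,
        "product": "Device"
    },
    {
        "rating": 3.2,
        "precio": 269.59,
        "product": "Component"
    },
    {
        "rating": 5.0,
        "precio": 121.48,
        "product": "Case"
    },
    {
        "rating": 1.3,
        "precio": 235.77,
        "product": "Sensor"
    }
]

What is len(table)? 6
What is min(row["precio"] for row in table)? 60.16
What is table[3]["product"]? "Component"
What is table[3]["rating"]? 3.2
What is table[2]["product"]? "Device"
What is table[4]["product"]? "Case"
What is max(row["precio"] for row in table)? 455.96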